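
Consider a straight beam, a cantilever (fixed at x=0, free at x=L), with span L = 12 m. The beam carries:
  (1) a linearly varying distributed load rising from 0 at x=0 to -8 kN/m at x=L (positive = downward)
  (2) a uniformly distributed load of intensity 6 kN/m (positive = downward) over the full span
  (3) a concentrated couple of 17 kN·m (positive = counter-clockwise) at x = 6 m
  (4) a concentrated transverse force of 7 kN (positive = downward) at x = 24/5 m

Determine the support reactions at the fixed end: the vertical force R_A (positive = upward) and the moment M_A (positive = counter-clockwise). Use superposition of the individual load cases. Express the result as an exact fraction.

Load 1 — triangular load w₀=-8 kN/m (0→w₀ over full span):
  R_A = w₀L/2 = (-8)·12/2 = -48 kN
  M_A = w₀L²/3 = (-8)·12²/3 = -384 kN·m
Load 2 — uniform load w=6 kN/m over full span:
  R_A = wL = 6·12 = 72 kN
  M_A = wL²/2 = 6·12²/2 = 432 kN·m
Load 3 — applied couple M₀=17 kN·m at a=6 m (b=L-a=6):
  R_A = 0 kN
  M_A = -M₀ = -17 kN·m
Load 4 — point force P=7 kN at a=24/5 m (b=L-a=36/5):
  R_A = P = 7 kN
  M_A = Pa = 7·(24/5) = 168/5 kN·m
Superposition: R_A = 31 kN, M_A = 323/5 kN·m

R_A = 31 kN, M_A = 323/5 kN·m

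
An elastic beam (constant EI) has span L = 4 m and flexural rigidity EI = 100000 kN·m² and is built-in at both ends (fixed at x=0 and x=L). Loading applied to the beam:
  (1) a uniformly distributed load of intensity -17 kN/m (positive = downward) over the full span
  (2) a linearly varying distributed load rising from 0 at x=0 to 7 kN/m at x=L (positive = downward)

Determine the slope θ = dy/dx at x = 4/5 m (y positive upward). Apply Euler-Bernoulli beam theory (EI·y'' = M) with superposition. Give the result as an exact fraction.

Load 1 — uniform load w=-17 kN/m over full span:
  θ_1 = -wx(L-x)(L-2x)/(12EI) = -(-17)·(4/5)·(4-(4/5))·(4-2·(4/5))/(12·100000) = 34/390625 rad
Load 2 — triangular load w₀=7 kN/m (0→w₀ over full span):
  θ_2 = -w₀(2x(L-x)(L-2x)(x+2L)+x²(L-x)²)/(120LEI) = -7·(2·(4/5)·(4-(4/5))·(4-2·(4/5))·((4/5)+2·4)+(4/5)²·(4-(4/5))²)/(120·4·100000) = -98/5859375 rad
Superposition: θ = Σ θ_i = 412/5859375 rad ≈ 0.000070 rad

θ(4/5) = 412/5859375 rad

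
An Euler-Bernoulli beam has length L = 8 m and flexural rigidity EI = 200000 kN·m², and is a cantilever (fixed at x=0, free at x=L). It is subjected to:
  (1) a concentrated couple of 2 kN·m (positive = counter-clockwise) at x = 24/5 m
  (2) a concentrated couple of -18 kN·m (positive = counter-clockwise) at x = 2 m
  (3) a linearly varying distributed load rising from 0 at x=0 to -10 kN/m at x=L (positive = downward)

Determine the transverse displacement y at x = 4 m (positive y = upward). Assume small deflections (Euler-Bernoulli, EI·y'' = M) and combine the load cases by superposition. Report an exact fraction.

Load 1 — applied couple M₀=2 kN·m at a=24/5 m (b=L-a=16/5):
  y_1 = M₀x²/(2EI)  [x≤a] = 2·4²/(2·200000) = 1/12500 m
Load 2 — applied couple M₀=-18 kN·m at a=2 m (b=L-a=6):
  y_2 = M₀a(2x-a)/(2EI)  [x>a] = (-18)·2·(2·4-2)/(2·200000) = -27/50000 m
Load 3 — triangular load w₀=-10 kN/m (0→w₀ over full span):
  y_3 = (w₀Lx³/12-w₀L²x²/6-w₀x⁵/(120L))/EI = ((-10)·8·4³/12-(-10)·8²·4²/6-(-10)·4⁵/(120·8))/200000 = 121/18750 m
Superposition: y = Σ y_i = 899/150000 m ≈ 0.005993 m

y(4) = 899/150000 m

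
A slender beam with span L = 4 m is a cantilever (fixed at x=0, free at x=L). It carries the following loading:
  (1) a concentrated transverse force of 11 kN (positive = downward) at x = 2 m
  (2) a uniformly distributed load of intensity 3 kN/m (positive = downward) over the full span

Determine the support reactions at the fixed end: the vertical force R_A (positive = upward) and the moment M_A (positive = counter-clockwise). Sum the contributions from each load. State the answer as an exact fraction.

Load 1 — point force P=11 kN at a=2 m (b=L-a=2):
  R_A = P = 11 kN
  M_A = Pa = 11·2 = 22 kN·m
Load 2 — uniform load w=3 kN/m over full span:
  R_A = wL = 3·4 = 12 kN
  M_A = wL²/2 = 3·4²/2 = 24 kN·m
Superposition: R_A = 23 kN, M_A = 46 kN·m

R_A = 23 kN, M_A = 46 kN·m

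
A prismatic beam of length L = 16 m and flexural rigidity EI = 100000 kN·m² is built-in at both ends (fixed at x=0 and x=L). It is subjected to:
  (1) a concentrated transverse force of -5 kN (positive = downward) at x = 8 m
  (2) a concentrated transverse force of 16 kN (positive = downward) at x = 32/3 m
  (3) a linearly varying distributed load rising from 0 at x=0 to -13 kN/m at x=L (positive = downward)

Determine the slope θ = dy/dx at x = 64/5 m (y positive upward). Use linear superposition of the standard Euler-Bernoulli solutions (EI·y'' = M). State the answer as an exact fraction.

Load 1 — point force P=-5 kN at a=8 m (b=L-a=8):
  θ_1 = Pa²(L-x)(2bL-(3b+a)(L-x))/(2L³EI)  [x>a] = (-5)·8²·(16-(64/5))·(2·8·16-(3·8+8)·(16-(64/5)))/(2·16³·100000) = -3/15625 rad
Load 2 — point force P=16 kN at a=32/3 m (b=L-a=16/3):
  θ_2 = Pa²(L-x)(2bL-(3b+a)(L-x))/(2L³EI)  [x>a] = 16·(32/3)²·(16-(64/5))·(2·(16/3)·16-(3·(16/3)+(32/3))·(16-(64/5)))/(2·16³·100000) = 256/421875 rad
Load 3 — triangular load w₀=-13 kN/m (0→w₀ over full span):
  θ_3 = -w₀(2x(L-x)(L-2x)(x+2L)+x²(L-x)²)/(120LEI) = -(-13)·(2·(64/5)·(16-(64/5))·(16-2·(64/5))·((64/5)+2·16)+(64/5)²·(16-(64/5))²)/(120·16·100000) = -13312/5859375 rad
Superposition: θ = Σ θ_i = -97933/52734375 rad ≈ -0.001857 rad

θ(64/5) = -97933/52734375 rad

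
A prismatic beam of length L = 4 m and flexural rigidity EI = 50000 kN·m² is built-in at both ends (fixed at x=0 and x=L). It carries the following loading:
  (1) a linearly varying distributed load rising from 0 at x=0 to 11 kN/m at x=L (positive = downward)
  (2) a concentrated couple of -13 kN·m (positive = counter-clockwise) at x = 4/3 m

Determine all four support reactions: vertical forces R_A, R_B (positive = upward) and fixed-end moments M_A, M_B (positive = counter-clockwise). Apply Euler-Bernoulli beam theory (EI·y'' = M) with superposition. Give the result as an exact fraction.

Load 1 — triangular load w₀=11 kN/m (0→w₀ over full span):
  R_A = 3w₀L/20 = 3·11·4/20 = 33/5 kN
  M_A = w₀L²/30 = 11·4²/30 = 88/15 kN·m
  R_B = 7w₀L/20 = 7·11·4/20 = 77/5 kN
  M_B = -w₀L²/20 = -11·4²/20 = -44/5 kN·m
Load 2 — applied couple M₀=-13 kN·m at a=4/3 m (b=L-a=8/3):
  R_A = 6M₀ab/L³ = 6·(-13)·(4/3)·(8/3)/4³ = -13/3 kN
  M_A = M₀b(2a-b)/L² = (-13)·(8/3)·(2·(4/3)-(8/3))/4² = 0 kN·m
  R_B = -6M₀ab/L³ = -6·(-13)·(4/3)·(8/3)/4³ = 13/3 kN
  M_B = M₀a(2b-a)/L² = (-13)·(4/3)·(2·(8/3)-(4/3))/4² = -13/3 kN·m
Superposition: R_A = 34/15 kN, M_A = 88/15 kN·m, R_B = 296/15 kN, M_B = -197/15 kN·m

R_A = 34/15 kN, M_A = 88/15 kN·m, R_B = 296/15 kN, M_B = -197/15 kN·m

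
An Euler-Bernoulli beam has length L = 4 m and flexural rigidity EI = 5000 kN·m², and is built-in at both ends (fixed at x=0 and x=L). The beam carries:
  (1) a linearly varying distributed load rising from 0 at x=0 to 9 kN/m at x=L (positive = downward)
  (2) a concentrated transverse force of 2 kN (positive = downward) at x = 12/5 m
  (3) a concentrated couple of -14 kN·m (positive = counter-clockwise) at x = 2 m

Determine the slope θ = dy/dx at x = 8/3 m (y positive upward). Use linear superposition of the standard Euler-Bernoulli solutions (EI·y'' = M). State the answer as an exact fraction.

Load 1 — triangular load w₀=9 kN/m (0→w₀ over full span):
  θ_1 = -w₀(2x(L-x)(L-2x)(x+2L)+x²(L-x)²)/(120LEI) = -9·(2·(8/3)·(4-(8/3))·(4-2·(8/3))·((8/3)+2·4)+(8/3)²·(4-(8/3))²)/(120·4·5000) = 28/84375 rad
Load 2 — point force P=2 kN at a=12/5 m (b=L-a=8/5):
  θ_2 = Pa²(L-x)(2bL-(3b+a)(L-x))/(2L³EI)  [x>a] = 2·(12/5)²·(4-(8/3))·(2·(8/5)·4-(3·(8/5)+(12/5))·(4-(8/3)))/(2·4³·5000) = 6/78125 rad
Load 3 — applied couple M₀=-14 kN·m at a=2 m (b=L-a=2):
  θ_3 = (R_Ax²/2 - M_Ax - M₀(x-a))/EI  [x>a] with R_A=-21/4, M_A=-7/2 = ((-21/4)·(8/3)²/2 - (-7/2)·(8/3) - (-14)·((8/3)-2))/5000 = 0 rad
Superposition: θ = Σ θ_i = 862/2109375 rad ≈ 0.000409 rad

θ(8/3) = 862/2109375 rad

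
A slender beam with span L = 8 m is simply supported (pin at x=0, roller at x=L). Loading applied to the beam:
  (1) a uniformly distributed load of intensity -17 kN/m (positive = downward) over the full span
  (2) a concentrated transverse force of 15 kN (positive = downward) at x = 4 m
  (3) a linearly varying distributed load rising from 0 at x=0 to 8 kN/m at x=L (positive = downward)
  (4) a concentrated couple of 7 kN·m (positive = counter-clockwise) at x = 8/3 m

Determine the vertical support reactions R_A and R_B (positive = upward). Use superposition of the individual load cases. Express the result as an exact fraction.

Load 1 — uniform load w=-17 kN/m over full span:
  R_A = wL/2 = (-17)·8/2 = -68 kN
  R_B = wL/2 = (-17)·8/2 = -68 kN
Load 2 — point force P=15 kN at a=4 m (b=L-a=4):
  R_A = Pb/L = 15·4/8 = 15/2 kN
  R_B = Pa/L = 15·4/8 = 15/2 kN
Load 3 — triangular load w₀=8 kN/m (0→w₀ over full span):
  R_A = w₀L/6 = 8·8/6 = 32/3 kN
  R_B = w₀L/3 = 8·8/3 = 64/3 kN
Load 4 — applied couple M₀=7 kN·m at a=8/3 m (b=L-a=16/3):
  R_A = M₀/L = 7/8 kN
  R_B = -M₀/L = -7/8 kN
Superposition: R_A = -1175/24 kN, R_B = -961/24 kN

R_A = -1175/24 kN, R_B = -961/24 kN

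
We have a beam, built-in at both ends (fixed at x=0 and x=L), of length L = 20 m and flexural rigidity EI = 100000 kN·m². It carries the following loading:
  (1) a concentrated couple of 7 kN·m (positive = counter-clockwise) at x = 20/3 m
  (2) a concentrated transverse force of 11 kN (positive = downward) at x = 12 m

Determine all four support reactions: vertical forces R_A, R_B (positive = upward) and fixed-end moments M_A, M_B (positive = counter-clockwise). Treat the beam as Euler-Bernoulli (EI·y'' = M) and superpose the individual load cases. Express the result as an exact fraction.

Load 1 — applied couple M₀=7 kN·m at a=20/3 m (b=L-a=40/3):
  R_A = 6M₀ab/L³ = 6·7·(20/3)·(40/3)/20³ = 7/15 kN
  M_A = M₀b(2a-b)/L² = 7·(40/3)·(2·(20/3)-(40/3))/20² = 0 kN·m
  R_B = -6M₀ab/L³ = -6·7·(20/3)·(40/3)/20³ = -7/15 kN
  M_B = M₀a(2b-a)/L² = 7·(20/3)·(2·(40/3)-(20/3))/20² = 7/3 kN·m
Load 2 — point force P=11 kN at a=12 m (b=L-a=8):
  R_A = Pb²(3a+b)/L³ = 11·8²·(3·12+8)/20³ = 484/125 kN
  M_A = Pab²/L² = 11·12·8²/20² = 528/25 kN·m
  R_B = Pa²(a+3b)/L³ = 11·12²·(12+3·8)/20³ = 891/125 kN
  M_B = -Pa²b/L² = -11·12²·8/20² = -792/25 kN·m
Superposition: R_A = 1627/375 kN, M_A = 528/25 kN·m, R_B = 2498/375 kN, M_B = -2201/75 kN·m

R_A = 1627/375 kN, M_A = 528/25 kN·m, R_B = 2498/375 kN, M_B = -2201/75 kN·m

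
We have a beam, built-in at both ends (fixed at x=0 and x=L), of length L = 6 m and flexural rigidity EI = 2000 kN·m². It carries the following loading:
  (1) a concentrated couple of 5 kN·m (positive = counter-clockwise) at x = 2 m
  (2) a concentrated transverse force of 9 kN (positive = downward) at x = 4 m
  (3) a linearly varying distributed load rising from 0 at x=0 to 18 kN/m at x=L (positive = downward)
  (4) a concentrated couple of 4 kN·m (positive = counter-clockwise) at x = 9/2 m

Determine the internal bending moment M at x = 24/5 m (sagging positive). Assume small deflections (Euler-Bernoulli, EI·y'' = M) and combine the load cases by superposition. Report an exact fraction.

Load 1 — applied couple M₀=5 kN·m at a=2 m (b=L-a=4):
  M_1 = R_Ax - M_A - M₀  [x>a] with R_A=10/9, M_A=0 = (10/9)·(24/5) - 0 - 5 = 1/3 kN·m
Load 2 — point force P=9 kN at a=4 m (b=L-a=2):
  M_2 = Pa²(a+3b)(L-x)/L³ - Pa²b/L²  [x>a] = 9·4²·(4+3·2)·(6-(24/5))/6³ - 9·4²·2/6² = 0 kN·m
Load 3 — triangular load w₀=18 kN/m (0→w₀ over full span):
  M_3 = 3w₀Lx/20 - w₀L²/30 - w₀x³/(6L) = 3·18·6·(24/5)/20 - 18·6²/30 - 18·(24/5)³/(6·6) = 108/125 kN·m
Load 4 — applied couple M₀=4 kN·m at a=9/2 m (b=L-a=3/2):
  M_4 = R_Ax - M_A - M₀  [x>a] with R_A=3/4, M_A=5/4 = (3/4)·(24/5) - (5/4) - 4 = -33/20 kN·m
Superposition: M = Σ M_i = -679/1500 kN·m ≈ -0.452667 kN·m

M(24/5) = -679/1500 kN·m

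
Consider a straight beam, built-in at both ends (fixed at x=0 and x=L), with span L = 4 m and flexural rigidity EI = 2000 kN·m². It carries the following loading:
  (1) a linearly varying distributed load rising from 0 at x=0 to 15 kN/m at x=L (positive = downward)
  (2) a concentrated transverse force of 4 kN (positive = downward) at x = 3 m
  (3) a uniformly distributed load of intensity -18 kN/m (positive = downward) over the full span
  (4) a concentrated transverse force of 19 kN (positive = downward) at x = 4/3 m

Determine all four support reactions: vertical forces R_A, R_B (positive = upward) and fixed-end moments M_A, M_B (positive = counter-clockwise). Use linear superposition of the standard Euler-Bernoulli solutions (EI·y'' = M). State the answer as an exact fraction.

R_A = -2657/216 kN, M_A = -431/108 kN·m, R_B = -1447/216 kN, M_B = 445/108 kN·m

Load 1 — triangular load w₀=15 kN/m (0→w₀ over full span):
  R_A = 3w₀L/20 = 3·15·4/20 = 9 kN
  M_A = w₀L²/30 = 15·4²/30 = 8 kN·m
  R_B = 7w₀L/20 = 7·15·4/20 = 21 kN
  M_B = -w₀L²/20 = -15·4²/20 = -12 kN·m
Load 2 — point force P=4 kN at a=3 m (b=L-a=1):
  R_A = Pb²(3a+b)/L³ = 4·1²·(3·3+1)/4³ = 5/8 kN
  M_A = Pab²/L² = 4·3·1²/4² = 3/4 kN·m
  R_B = Pa²(a+3b)/L³ = 4·3²·(3+3·1)/4³ = 27/8 kN
  M_B = -Pa²b/L² = -4·3²·1/4² = -9/4 kN·m
Load 3 — uniform load w=-18 kN/m over full span:
  R_A = wL/2 = (-18)·4/2 = -36 kN
  M_A = wL²/12 = (-18)·4²/12 = -24 kN·m
  R_B = wL/2 = (-18)·4/2 = -36 kN
  M_B = -wL²/12 = -(-18)·4²/12 = 24 kN·m
Load 4 — point force P=19 kN at a=4/3 m (b=L-a=8/3):
  R_A = Pb²(3a+b)/L³ = 19·(8/3)²·(3·(4/3)+(8/3))/4³ = 380/27 kN
  M_A = Pab²/L² = 19·(4/3)·(8/3)²/4² = 304/27 kN·m
  R_B = Pa²(a+3b)/L³ = 19·(4/3)²·((4/3)+3·(8/3))/4³ = 133/27 kN
  M_B = -Pa²b/L² = -19·(4/3)²·(8/3)/4² = -152/27 kN·m
Superposition: R_A = -2657/216 kN, M_A = -431/108 kN·m, R_B = -1447/216 kN, M_B = 445/108 kN·m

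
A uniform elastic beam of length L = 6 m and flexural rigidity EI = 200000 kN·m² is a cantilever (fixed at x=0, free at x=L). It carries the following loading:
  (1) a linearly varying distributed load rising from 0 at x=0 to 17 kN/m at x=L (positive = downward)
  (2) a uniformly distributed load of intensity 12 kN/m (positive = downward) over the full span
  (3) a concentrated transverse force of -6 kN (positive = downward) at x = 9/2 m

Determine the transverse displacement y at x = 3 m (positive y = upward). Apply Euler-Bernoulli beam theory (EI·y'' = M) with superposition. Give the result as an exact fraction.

Load 1 — triangular load w₀=17 kN/m (0→w₀ over full span):
  y_1 = (w₀Lx³/12-w₀L²x²/6-w₀x⁵/(120L))/EI = (17·6·3³/12-17·6²·3²/6-17·3⁵/(120·6))/200000 = -55539/16000000 m
Load 2 — uniform load w=12 kN/m over full span:
  y_2 = -wx²(x²-4Lx+6L²)/(24EI) = -12·3²·(3²-4·6·3+6·6²)/(24·200000) = -1377/400000 m
Load 3 — point force P=-6 kN at a=9/2 m (b=L-a=3/2):
  y_3 = -Px²(3a-x)/(6EI)  [x≤a] = -(-6)·3²·(3·(9/2)-3)/(6·200000) = 189/400000 m
Superposition: y = Σ y_i = -103059/16000000 m ≈ -0.006441 m

y(3) = -103059/16000000 m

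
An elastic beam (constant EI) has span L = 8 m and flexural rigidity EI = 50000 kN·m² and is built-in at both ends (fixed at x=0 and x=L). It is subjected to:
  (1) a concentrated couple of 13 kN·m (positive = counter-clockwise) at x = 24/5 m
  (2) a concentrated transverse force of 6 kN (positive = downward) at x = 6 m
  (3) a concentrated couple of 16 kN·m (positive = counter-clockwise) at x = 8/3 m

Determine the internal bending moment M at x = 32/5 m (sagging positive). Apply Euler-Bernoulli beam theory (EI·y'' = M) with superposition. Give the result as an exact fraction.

Load 1 — applied couple M₀=13 kN·m at a=24/5 m (b=L-a=16/5):
  M_1 = R_Ax - M_A - M₀  [x>a] with R_A=117/50, M_A=104/25 = (117/50)·(32/5) - (104/25) - 13 = -273/125 kN·m
Load 2 — point force P=6 kN at a=6 m (b=L-a=2):
  M_2 = Pa²(a+3b)(L-x)/L³ - Pa²b/L²  [x>a] = 6·6²·(6+3·2)·(8-(32/5))/8³ - 6·6²·2/8² = 27/20 kN·m
Load 3 — applied couple M₀=16 kN·m at a=8/3 m (b=L-a=16/3):
  M_3 = R_Ax - M_A - M₀  [x>a] with R_A=8/3, M_A=0 = (8/3)·(32/5) - 0 - 16 = 16/15 kN·m
Superposition: M = Σ M_i = 349/1500 kN·m ≈ 0.232667 kN·m

M(32/5) = 349/1500 kN·m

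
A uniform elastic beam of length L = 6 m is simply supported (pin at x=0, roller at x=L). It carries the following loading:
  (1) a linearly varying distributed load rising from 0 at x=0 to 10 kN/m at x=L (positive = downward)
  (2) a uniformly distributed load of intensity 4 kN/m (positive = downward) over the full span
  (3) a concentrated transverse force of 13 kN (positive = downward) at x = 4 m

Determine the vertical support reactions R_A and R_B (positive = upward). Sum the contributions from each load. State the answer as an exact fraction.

R_A = 79/3 kN, R_B = 122/3 kN

Load 1 — triangular load w₀=10 kN/m (0→w₀ over full span):
  R_A = w₀L/6 = 10·6/6 = 10 kN
  R_B = w₀L/3 = 10·6/3 = 20 kN
Load 2 — uniform load w=4 kN/m over full span:
  R_A = wL/2 = 4·6/2 = 12 kN
  R_B = wL/2 = 4·6/2 = 12 kN
Load 3 — point force P=13 kN at a=4 m (b=L-a=2):
  R_A = Pb/L = 13·2/6 = 13/3 kN
  R_B = Pa/L = 13·4/6 = 26/3 kN
Superposition: R_A = 79/3 kN, R_B = 122/3 kN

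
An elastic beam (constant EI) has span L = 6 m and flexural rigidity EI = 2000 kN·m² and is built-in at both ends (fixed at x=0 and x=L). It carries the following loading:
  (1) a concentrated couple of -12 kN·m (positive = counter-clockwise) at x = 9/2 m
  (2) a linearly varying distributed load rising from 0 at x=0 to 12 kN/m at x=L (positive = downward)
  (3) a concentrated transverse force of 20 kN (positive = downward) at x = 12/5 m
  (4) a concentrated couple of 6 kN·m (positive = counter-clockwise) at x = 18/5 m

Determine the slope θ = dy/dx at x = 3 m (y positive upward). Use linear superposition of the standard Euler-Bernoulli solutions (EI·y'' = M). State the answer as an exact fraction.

Load 1 — applied couple M₀=-12 kN·m at a=9/2 m (b=L-a=3/2):
  θ_1 = (R_Ax²/2 - M_Ax)/EI  [x≤a] with R_A=-9/4, M_A=-15/4 = ((-9/4)·3²/2 - (-15/4)·3)/2000 = 9/16000 rad
Load 2 — triangular load w₀=12 kN/m (0→w₀ over full span):
  θ_2 = -w₀(2x(L-x)(L-2x)(x+2L)+x²(L-x)²)/(120LEI) = -12·(2·3·(6-3)·(6-2·3)·(3+2·6)+3²·(6-3)²)/(120·6·2000) = -27/40000 rad
Load 3 — point force P=20 kN at a=12/5 m (b=L-a=18/5):
  θ_3 = Pa²(L-x)(2bL-(3b+a)(L-x))/(2L³EI)  [x>a] = 20·(12/5)²·(6-3)·(2·(18/5)·6-(3·(18/5)+(12/5))·(6-3))/(2·6³·2000) = 9/6250 rad
Load 4 — applied couple M₀=6 kN·m at a=18/5 m (b=L-a=12/5):
  θ_4 = (R_Ax²/2 - M_Ax)/EI  [x≤a] with R_A=36/25, M_A=48/25 = ((36/25)·3²/2 - (48/25)·3)/2000 = 9/25000 rad
Superposition: θ = Σ θ_i = 27/16000 rad ≈ 0.001687 rad

θ(3) = 27/16000 rad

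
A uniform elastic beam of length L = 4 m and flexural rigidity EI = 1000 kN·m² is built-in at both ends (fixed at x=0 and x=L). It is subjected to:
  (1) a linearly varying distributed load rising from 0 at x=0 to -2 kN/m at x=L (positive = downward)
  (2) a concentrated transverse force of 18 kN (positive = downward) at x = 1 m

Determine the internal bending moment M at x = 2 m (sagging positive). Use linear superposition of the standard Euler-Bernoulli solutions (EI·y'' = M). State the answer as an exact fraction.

Load 1 — triangular load w₀=-2 kN/m (0→w₀ over full span):
  M_1 = 3w₀Lx/20 - w₀L²/30 - w₀x³/(6L) = 3·(-2)·4·2/20 - (-2)·4²/30 - (-2)·2³/(6·4) = -2/3 kN·m
Load 2 — point force P=18 kN at a=1 m (b=L-a=3):
  M_2 = Pa²(a+3b)(L-x)/L³ - Pa²b/L²  [x>a] = 18·1²·(1+3·3)·(4-2)/4³ - 18·1²·3/4² = 9/4 kN·m
Superposition: M = Σ M_i = 19/12 kN·m ≈ 1.583333 kN·m

M(2) = 19/12 kN·m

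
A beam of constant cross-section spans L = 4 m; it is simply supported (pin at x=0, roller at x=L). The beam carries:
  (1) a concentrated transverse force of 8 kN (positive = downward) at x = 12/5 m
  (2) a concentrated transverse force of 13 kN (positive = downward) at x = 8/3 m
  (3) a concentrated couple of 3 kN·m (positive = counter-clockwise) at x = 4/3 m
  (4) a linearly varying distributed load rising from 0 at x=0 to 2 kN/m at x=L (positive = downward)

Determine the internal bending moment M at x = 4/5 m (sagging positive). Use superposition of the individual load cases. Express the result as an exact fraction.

M(4/5) = 2869/375 kN·m

Load 1 — point force P=8 kN at a=12/5 m (b=L-a=8/5):
  M_1 = Pbx/L  [x≤a] = 8·(8/5)·(4/5)/4 = 64/25 kN·m
Load 2 — point force P=13 kN at a=8/3 m (b=L-a=4/3):
  M_2 = Pbx/L  [x≤a] = 13·(4/3)·(4/5)/4 = 52/15 kN·m
Load 3 — applied couple M₀=3 kN·m at a=4/3 m (b=L-a=8/3):
  M_3 = M₀x/L  [x≤a] = 3·(4/5)/4 = 3/5 kN·m
Load 4 — triangular load w₀=2 kN/m (0→w₀ over full span):
  M_4 = w₀Lx/6 - w₀x³/(6L) = 2·4·(4/5)/6 - 2·(4/5)³/(6·4) = 128/125 kN·m
Superposition: M = Σ M_i = 2869/375 kN·m ≈ 7.650667 kN·m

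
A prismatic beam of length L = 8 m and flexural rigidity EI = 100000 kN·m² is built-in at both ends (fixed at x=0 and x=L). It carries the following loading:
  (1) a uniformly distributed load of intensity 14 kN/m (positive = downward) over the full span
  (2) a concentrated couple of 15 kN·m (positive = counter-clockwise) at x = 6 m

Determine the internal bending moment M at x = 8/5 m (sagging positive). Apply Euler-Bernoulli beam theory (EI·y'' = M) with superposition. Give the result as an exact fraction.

Load 1 — uniform load w=14 kN/m over full span:
  M_1 = wLx/2 - wL²/12 - wx²/2 = 14·8·(8/5)/2 - 14·8²/12 - 14·(8/5)²/2 = -224/75 kN·m
Load 2 — applied couple M₀=15 kN·m at a=6 m (b=L-a=2):
  M_2 = R_Ax - M_A  [x≤a] with R_A=135/64, M_A=75/16 = (135/64)·(8/5) - (75/16) = -21/16 kN·m
Superposition: M = Σ M_i = -5159/1200 kN·m ≈ -4.299167 kN·m

M(8/5) = -5159/1200 kN·m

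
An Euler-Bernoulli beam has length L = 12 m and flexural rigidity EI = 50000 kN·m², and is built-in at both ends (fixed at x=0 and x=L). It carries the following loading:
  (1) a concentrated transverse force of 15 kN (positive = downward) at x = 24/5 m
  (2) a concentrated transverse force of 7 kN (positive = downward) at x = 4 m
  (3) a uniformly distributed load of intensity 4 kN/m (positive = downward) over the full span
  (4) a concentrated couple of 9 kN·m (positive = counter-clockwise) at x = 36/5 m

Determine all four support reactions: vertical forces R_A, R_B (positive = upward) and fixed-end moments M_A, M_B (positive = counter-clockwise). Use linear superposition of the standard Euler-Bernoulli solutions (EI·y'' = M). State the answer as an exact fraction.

R_A = 5398/135 kN, M_A = 4016/45 kN·m, R_B = 4052/135 kN, M_B = -3169/45 kN·m

Load 1 — point force P=15 kN at a=24/5 m (b=L-a=36/5):
  R_A = Pb²(3a+b)/L³ = 15·(36/5)²·(3·(24/5)+(36/5))/12³ = 243/25 kN
  M_A = Pab²/L² = 15·(24/5)·(36/5)²/12² = 648/25 kN·m
  R_B = Pa²(a+3b)/L³ = 15·(24/5)²·((24/5)+3·(36/5))/12³ = 132/25 kN
  M_B = -Pa²b/L² = -15·(24/5)²·(36/5)/12² = -432/25 kN·m
Load 2 — point force P=7 kN at a=4 m (b=L-a=8):
  R_A = Pb²(3a+b)/L³ = 7·8²·(3·4+8)/12³ = 140/27 kN
  M_A = Pab²/L² = 7·4·8²/12² = 112/9 kN·m
  R_B = Pa²(a+3b)/L³ = 7·4²·(4+3·8)/12³ = 49/27 kN
  M_B = -Pa²b/L² = -7·4²·8/12² = -56/9 kN·m
Load 3 — uniform load w=4 kN/m over full span:
  R_A = wL/2 = 4·12/2 = 24 kN
  M_A = wL²/12 = 4·12²/12 = 48 kN·m
  R_B = wL/2 = 4·12/2 = 24 kN
  M_B = -wL²/12 = -4·12²/12 = -48 kN·m
Load 4 — applied couple M₀=9 kN·m at a=36/5 m (b=L-a=24/5):
  R_A = 6M₀ab/L³ = 6·9·(36/5)·(24/5)/12³ = 27/25 kN
  M_A = M₀b(2a-b)/L² = 9·(24/5)·(2·(36/5)-(24/5))/12² = 72/25 kN·m
  R_B = -6M₀ab/L³ = -6·9·(36/5)·(24/5)/12³ = -27/25 kN
  M_B = M₀a(2b-a)/L² = 9·(36/5)·(2·(24/5)-(36/5))/12² = 27/25 kN·m
Superposition: R_A = 5398/135 kN, M_A = 4016/45 kN·m, R_B = 4052/135 kN, M_B = -3169/45 kN·m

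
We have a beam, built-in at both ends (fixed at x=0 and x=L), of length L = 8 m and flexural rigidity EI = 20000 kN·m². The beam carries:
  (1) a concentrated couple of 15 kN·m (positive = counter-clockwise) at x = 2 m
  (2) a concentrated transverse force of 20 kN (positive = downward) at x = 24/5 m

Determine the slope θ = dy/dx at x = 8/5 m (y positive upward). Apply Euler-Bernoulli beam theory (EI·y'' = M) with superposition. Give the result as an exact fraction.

θ(8/5) = -1307/3125000 rad

Load 1 — applied couple M₀=15 kN·m at a=2 m (b=L-a=6):
  θ_1 = (R_Ax²/2 - M_Ax)/EI  [x≤a] with R_A=135/64, M_A=-45/16 = ((135/64)·(8/5)²/2 - (-45/16)·(8/5))/20000 = 9/25000 rad
Load 2 — point force P=20 kN at a=24/5 m (b=L-a=16/5):
  θ_2 = -Pb²x(2aL-(3a+b)x)/(2L³EI)  [x≤a] = -20·(16/5)²·(8/5)·(2·(24/5)·8-(3·(24/5)+(16/5))·(8/5))/(2·8³·20000) = -304/390625 rad
Superposition: θ = Σ θ_i = -1307/3125000 rad ≈ -0.000418 rad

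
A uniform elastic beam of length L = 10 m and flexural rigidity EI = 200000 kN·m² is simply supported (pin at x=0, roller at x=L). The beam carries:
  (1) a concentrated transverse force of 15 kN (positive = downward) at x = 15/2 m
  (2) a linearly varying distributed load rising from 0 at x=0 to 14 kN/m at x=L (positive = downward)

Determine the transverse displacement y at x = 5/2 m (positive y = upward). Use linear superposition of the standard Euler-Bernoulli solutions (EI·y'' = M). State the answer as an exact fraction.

Load 1 — point force P=15 kN at a=15/2 m (b=L-a=5/2):
  y_1 = -Pbx(L²-b²-x²)/(6LEI)  [x≤a] = -15·(5/2)·(5/2)·(10²-(5/2)²-(5/2)²)/(6·10·200000) = -7/10240 m
Load 2 — triangular load w₀=14 kN/m (0→w₀ over full span):
  y_2 = -w₀x(7L⁴-10L²x²+3x⁴)/(360LEI) = -14·(5/2)·(7·10⁴-10·10²·(5/2)²+3·(5/2)⁴)/(360·10·200000) = -763/245760 m
Superposition: y = Σ y_i = -931/245760 m ≈ -0.003788 m

y(5/2) = -931/245760 m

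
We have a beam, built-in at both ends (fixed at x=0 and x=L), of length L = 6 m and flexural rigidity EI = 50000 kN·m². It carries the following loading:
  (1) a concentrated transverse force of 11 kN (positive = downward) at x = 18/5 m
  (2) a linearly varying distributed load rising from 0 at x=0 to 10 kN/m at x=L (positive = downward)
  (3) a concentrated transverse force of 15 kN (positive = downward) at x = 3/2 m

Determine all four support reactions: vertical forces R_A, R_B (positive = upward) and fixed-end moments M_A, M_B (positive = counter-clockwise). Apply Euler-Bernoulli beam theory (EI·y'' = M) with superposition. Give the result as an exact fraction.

R_A = 102113/4000 kN, M_A = 123969/4000 kN·m, R_B = 121887/4000 kN, M_B = -126891/4000 kN·m

Load 1 — point force P=11 kN at a=18/5 m (b=L-a=12/5):
  R_A = Pb²(3a+b)/L³ = 11·(12/5)²·(3·(18/5)+(12/5))/6³ = 484/125 kN
  M_A = Pab²/L² = 11·(18/5)·(12/5)²/6² = 792/125 kN·m
  R_B = Pa²(a+3b)/L³ = 11·(18/5)²·((18/5)+3·(12/5))/6³ = 891/125 kN
  M_B = -Pa²b/L² = -11·(18/5)²·(12/5)/6² = -1188/125 kN·m
Load 2 — triangular load w₀=10 kN/m (0→w₀ over full span):
  R_A = 3w₀L/20 = 3·10·6/20 = 9 kN
  M_A = w₀L²/30 = 10·6²/30 = 12 kN·m
  R_B = 7w₀L/20 = 7·10·6/20 = 21 kN
  M_B = -w₀L²/20 = -10·6²/20 = -18 kN·m
Load 3 — point force P=15 kN at a=3/2 m (b=L-a=9/2):
  R_A = Pb²(3a+b)/L³ = 15·(9/2)²·(3·(3/2)+(9/2))/6³ = 405/32 kN
  M_A = Pab²/L² = 15·(3/2)·(9/2)²/6² = 405/32 kN·m
  R_B = Pa²(a+3b)/L³ = 15·(3/2)²·((3/2)+3·(9/2))/6³ = 75/32 kN
  M_B = -Pa²b/L² = -15·(3/2)²·(9/2)/6² = -135/32 kN·m
Superposition: R_A = 102113/4000 kN, M_A = 123969/4000 kN·m, R_B = 121887/4000 kN, M_B = -126891/4000 kN·m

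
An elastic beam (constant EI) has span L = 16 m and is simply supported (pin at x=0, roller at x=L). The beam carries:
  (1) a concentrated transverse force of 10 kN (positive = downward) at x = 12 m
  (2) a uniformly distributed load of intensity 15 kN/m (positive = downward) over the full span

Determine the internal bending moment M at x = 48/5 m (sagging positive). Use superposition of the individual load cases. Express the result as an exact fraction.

M(48/5) = 2424/5 kN·m

Load 1 — point force P=10 kN at a=12 m (b=L-a=4):
  M_1 = Pbx/L  [x≤a] = 10·4·(48/5)/16 = 24 kN·m
Load 2 — uniform load w=15 kN/m over full span:
  M_2 = wx(L-x)/2 = 15·(48/5)·(16-(48/5))/2 = 2304/5 kN·m
Superposition: M = Σ M_i = 2424/5 kN·m ≈ 484.800000 kN·m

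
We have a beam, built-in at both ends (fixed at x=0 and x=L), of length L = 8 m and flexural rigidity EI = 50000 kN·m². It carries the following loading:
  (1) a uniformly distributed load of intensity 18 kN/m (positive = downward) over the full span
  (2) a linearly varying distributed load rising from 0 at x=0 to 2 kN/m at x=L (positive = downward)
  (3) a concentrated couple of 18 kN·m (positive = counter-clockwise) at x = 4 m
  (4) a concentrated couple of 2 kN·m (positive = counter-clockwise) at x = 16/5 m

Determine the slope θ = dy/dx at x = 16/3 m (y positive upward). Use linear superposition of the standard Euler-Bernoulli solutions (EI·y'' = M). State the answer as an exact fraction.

Load 1 — uniform load w=18 kN/m over full span:
  θ_1 = -wx(L-x)(L-2x)/(12EI) = -18·(16/3)·(8-(16/3))·(8-2·(16/3))/(12·50000) = 32/28125 rad
Load 2 — triangular load w₀=2 kN/m (0→w₀ over full span):
  θ_2 = -w₀(2x(L-x)(L-2x)(x+2L)+x²(L-x)²)/(120LEI) = -2·(2·(16/3)·(8-(16/3))·(8-2·(16/3))·((16/3)+2·8)+(16/3)²·(8-(16/3))²)/(120·8·50000) = 224/3796875 rad
Load 3 — applied couple M₀=18 kN·m at a=4 m (b=L-a=4):
  θ_3 = (R_Ax²/2 - M_Ax - M₀(x-a))/EI  [x>a] with R_A=27/8, M_A=9/2 = ((27/8)·(16/3)²/2 - (9/2)·(16/3) - 18·((16/3)-4))/50000 = 0 rad
Load 4 — applied couple M₀=2 kN·m at a=16/5 m (b=L-a=24/5):
  θ_4 = (R_Ax²/2 - M_Ax - M₀(x-a))/EI  [x>a] with R_A=9/25, M_A=6/25 = ((9/25)·(16/3)²/2 - (6/25)·(16/3) - 2·((16/3)-(16/5)))/50000 = -2/234375 rad
Superposition: θ = Σ θ_i = 22558/18984375 rad ≈ 0.001188 rad

θ(16/3) = 22558/18984375 rad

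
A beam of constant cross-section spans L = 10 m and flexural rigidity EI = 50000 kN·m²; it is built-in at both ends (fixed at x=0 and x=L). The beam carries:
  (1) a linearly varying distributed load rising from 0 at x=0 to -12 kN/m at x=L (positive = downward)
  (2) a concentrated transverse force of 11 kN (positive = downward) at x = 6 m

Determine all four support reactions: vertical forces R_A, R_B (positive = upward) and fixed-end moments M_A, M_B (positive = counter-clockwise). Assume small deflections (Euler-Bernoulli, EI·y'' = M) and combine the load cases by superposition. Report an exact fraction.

R_A = -1766/125 kN, M_A = -736/25 kN·m, R_B = -4359/125 kN, M_B = 1104/25 kN·m

Load 1 — triangular load w₀=-12 kN/m (0→w₀ over full span):
  R_A = 3w₀L/20 = 3·(-12)·10/20 = -18 kN
  M_A = w₀L²/30 = (-12)·10²/30 = -40 kN·m
  R_B = 7w₀L/20 = 7·(-12)·10/20 = -42 kN
  M_B = -w₀L²/20 = -(-12)·10²/20 = 60 kN·m
Load 2 — point force P=11 kN at a=6 m (b=L-a=4):
  R_A = Pb²(3a+b)/L³ = 11·4²·(3·6+4)/10³ = 484/125 kN
  M_A = Pab²/L² = 11·6·4²/10² = 264/25 kN·m
  R_B = Pa²(a+3b)/L³ = 11·6²·(6+3·4)/10³ = 891/125 kN
  M_B = -Pa²b/L² = -11·6²·4/10² = -396/25 kN·m
Superposition: R_A = -1766/125 kN, M_A = -736/25 kN·m, R_B = -4359/125 kN, M_B = 1104/25 kN·m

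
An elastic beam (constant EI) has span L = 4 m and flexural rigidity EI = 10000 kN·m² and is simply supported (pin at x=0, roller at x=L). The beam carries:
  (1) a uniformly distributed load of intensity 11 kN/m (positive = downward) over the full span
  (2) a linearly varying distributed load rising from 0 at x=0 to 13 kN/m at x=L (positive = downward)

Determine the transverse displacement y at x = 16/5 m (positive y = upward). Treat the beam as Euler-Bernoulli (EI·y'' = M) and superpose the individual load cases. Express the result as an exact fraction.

y(16/5) = -103424/29296875 m

Load 1 — uniform load w=11 kN/m over full span:
  y_1 = -wx(L³-2Lx²+x³)/(24EI) = -11·(16/5)·(4³-2·4·(16/5)²+(16/5)³)/(24·10000) = -2552/1171875 m
Load 2 — triangular load w₀=13 kN/m (0→w₀ over full span):
  y_2 = -w₀x(7L⁴-10L²x²+3x⁴)/(360LEI) = -13·(16/5)·(7·4⁴-10·4²·(16/5)²+3·(16/5)⁴)/(360·4·10000) = -13208/9765625 m
Superposition: y = Σ y_i = -103424/29296875 m ≈ -0.003530 m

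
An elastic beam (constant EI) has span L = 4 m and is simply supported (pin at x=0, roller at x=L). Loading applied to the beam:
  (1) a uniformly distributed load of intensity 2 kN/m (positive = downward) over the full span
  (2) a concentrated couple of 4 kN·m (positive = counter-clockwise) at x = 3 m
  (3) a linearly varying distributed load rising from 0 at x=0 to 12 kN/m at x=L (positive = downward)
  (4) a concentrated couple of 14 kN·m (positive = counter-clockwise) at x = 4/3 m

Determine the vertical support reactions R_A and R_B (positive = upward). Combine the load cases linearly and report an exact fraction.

R_A = 33/2 kN, R_B = 31/2 kN

Load 1 — uniform load w=2 kN/m over full span:
  R_A = wL/2 = 2·4/2 = 4 kN
  R_B = wL/2 = 2·4/2 = 4 kN
Load 2 — applied couple M₀=4 kN·m at a=3 m (b=L-a=1):
  R_A = M₀/L = 4/4 = 1 kN
  R_B = -M₀/L = -4/4 = -1 kN
Load 3 — triangular load w₀=12 kN/m (0→w₀ over full span):
  R_A = w₀L/6 = 12·4/6 = 8 kN
  R_B = w₀L/3 = 12·4/3 = 16 kN
Load 4 — applied couple M₀=14 kN·m at a=4/3 m (b=L-a=8/3):
  R_A = M₀/L = 14/4 = 7/2 kN
  R_B = -M₀/L = -14/4 = -7/2 kN
Superposition: R_A = 33/2 kN, R_B = 31/2 kN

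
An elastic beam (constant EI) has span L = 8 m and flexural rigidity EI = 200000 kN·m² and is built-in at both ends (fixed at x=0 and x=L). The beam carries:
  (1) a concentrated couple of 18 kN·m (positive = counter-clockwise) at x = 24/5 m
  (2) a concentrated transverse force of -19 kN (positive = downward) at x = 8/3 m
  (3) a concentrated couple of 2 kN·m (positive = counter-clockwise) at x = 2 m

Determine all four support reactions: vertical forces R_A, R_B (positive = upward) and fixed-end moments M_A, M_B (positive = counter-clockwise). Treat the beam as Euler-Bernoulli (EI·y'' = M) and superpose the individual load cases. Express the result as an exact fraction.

R_A = -227941/21600 kN, M_A = -92521/5400 kN·m, R_B = -182459/21600 kN, M_B = 75839/5400 kN·m

Load 1 — applied couple M₀=18 kN·m at a=24/5 m (b=L-a=16/5):
  R_A = 6M₀ab/L³ = 6·18·(24/5)·(16/5)/8³ = 81/25 kN
  M_A = M₀b(2a-b)/L² = 18·(16/5)·(2·(24/5)-(16/5))/8² = 144/25 kN·m
  R_B = -6M₀ab/L³ = -6·18·(24/5)·(16/5)/8³ = -81/25 kN
  M_B = M₀a(2b-a)/L² = 18·(24/5)·(2·(16/5)-(24/5))/8² = 54/25 kN·m
Load 2 — point force P=-19 kN at a=8/3 m (b=L-a=16/3):
  R_A = Pb²(3a+b)/L³ = (-19)·(16/3)²·(3·(8/3)+(16/3))/8³ = -380/27 kN
  M_A = Pab²/L² = (-19)·(8/3)·(16/3)²/8² = -608/27 kN·m
  R_B = Pa²(a+3b)/L³ = (-19)·(8/3)²·((8/3)+3·(16/3))/8³ = -133/27 kN
  M_B = -Pa²b/L² = -(-19)·(8/3)²·(16/3)/8² = 304/27 kN·m
Load 3 — applied couple M₀=2 kN·m at a=2 m (b=L-a=6):
  R_A = 6M₀ab/L³ = 6·2·2·6/8³ = 9/32 kN
  M_A = M₀b(2a-b)/L² = 2·6·(2·2-6)/8² = -3/8 kN·m
  R_B = -6M₀ab/L³ = -6·2·2·6/8³ = -9/32 kN
  M_B = M₀a(2b-a)/L² = 2·2·(2·6-2)/8² = 5/8 kN·m
Superposition: R_A = -227941/21600 kN, M_A = -92521/5400 kN·m, R_B = -182459/21600 kN, M_B = 75839/5400 kN·m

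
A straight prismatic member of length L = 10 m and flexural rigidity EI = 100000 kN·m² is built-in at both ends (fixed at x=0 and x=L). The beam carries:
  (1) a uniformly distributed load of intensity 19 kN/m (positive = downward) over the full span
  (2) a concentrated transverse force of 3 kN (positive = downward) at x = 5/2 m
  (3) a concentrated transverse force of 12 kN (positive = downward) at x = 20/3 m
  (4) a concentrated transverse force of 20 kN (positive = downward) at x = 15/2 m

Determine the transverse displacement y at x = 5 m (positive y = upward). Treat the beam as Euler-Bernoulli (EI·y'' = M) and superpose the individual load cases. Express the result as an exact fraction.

Load 1 — uniform load w=19 kN/m over full span:
  y_1 = -wx²(L-x)²/(24EI) = -19·5²·(10-5)²/(24·100000) = -19/3840 m
Load 2 — point force P=3 kN at a=5/2 m (b=L-a=15/2):
  y_2 = -Pa²(L-x)²(3bL-(3b+a)(L-x))/(6L³EI)  [x>a] = -3·(5/2)²·(10-5)²·(3·(15/2)·10-(3·(15/2)+(5/2))·(10-5))/(6·10³·100000) = -1/12800 m
Load 3 — point force P=12 kN at a=20/3 m (b=L-a=10/3):
  y_3 = -Pb²x²(3aL-(3a+b)x)/(6L³EI)  [x≤a] = -12·(10/3)²·5²·(3·(20/3)·10-(3·(20/3)+(10/3))·5)/(6·10³·100000) = -1/2160 m
Load 4 — point force P=20 kN at a=15/2 m (b=L-a=5/2):
  y_4 = -Pb²x²(3aL-(3a+b)x)/(6L³EI)  [x≤a] = -20·(5/2)²·5²·(3·(15/2)·10-(3·(15/2)+(5/2))·5)/(6·10³·100000) = -1/1920 m
Superposition: y = Σ y_i = -2077/345600 m ≈ -0.006010 m

y(5) = -2077/345600 m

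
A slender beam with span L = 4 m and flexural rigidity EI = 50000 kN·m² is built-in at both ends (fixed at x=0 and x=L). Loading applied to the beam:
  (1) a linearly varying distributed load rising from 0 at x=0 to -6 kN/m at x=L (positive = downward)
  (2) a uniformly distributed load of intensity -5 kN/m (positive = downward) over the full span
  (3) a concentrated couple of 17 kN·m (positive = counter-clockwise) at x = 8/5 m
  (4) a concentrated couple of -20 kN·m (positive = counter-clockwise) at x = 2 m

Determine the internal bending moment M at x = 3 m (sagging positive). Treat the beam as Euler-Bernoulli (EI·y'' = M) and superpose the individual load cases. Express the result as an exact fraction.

Load 1 — triangular load w₀=-6 kN/m (0→w₀ over full span):
  M_1 = 3w₀Lx/20 - w₀L²/30 - w₀x³/(6L) = 3·(-6)·4·3/20 - (-6)·4²/30 - (-6)·3³/(6·4) = -17/20 kN·m
Load 2 — uniform load w=-5 kN/m over full span:
  M_2 = wLx/2 - wL²/12 - wx²/2 = (-5)·4·3/2 - (-5)·4²/12 - (-5)·3²/2 = -5/6 kN·m
Load 3 — applied couple M₀=17 kN·m at a=8/5 m (b=L-a=12/5):
  M_3 = R_Ax - M_A - M₀  [x>a] with R_A=153/25, M_A=51/25 = (153/25)·3 - (51/25) - 17 = -17/25 kN·m
Load 4 — applied couple M₀=-20 kN·m at a=2 m (b=L-a=2):
  M_4 = R_Ax - M_A - M₀  [x>a] with R_A=-15/2, M_A=-5 = (-15/2)·3 - (-5) - (-20) = 5/2 kN·m
Superposition: M = Σ M_i = 41/300 kN·m ≈ 0.136667 kN·m

M(3) = 41/300 kN·m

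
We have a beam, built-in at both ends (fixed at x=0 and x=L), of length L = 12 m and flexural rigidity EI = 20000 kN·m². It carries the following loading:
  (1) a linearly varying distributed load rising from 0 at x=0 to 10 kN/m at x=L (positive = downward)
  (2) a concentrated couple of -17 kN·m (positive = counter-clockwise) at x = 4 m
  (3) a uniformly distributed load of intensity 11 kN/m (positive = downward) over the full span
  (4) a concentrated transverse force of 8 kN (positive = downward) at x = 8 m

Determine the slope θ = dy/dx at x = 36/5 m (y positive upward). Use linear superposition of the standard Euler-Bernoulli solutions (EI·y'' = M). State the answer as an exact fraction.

θ(36/5) = 349/62500 rad

Load 1 — triangular load w₀=10 kN/m (0→w₀ over full span):
  θ_1 = -w₀(2x(L-x)(L-2x)(x+2L)+x²(L-x)²)/(120LEI) = -10·(2·(36/5)·(12-(36/5))·(12-2·(36/5))·((36/5)+2·12)+(36/5)²·(12-(36/5))²)/(120·12·20000) = 108/78125 rad
Load 2 — applied couple M₀=-17 kN·m at a=4 m (b=L-a=8):
  θ_2 = (R_Ax²/2 - M_Ax - M₀(x-a))/EI  [x>a] with R_A=-17/9, M_A=0 = ((-17/9)·(36/5)²/2 - 0·(36/5) - (-17)·((36/5)-4))/20000 = 17/62500 rad
Load 3 — uniform load w=11 kN/m over full span:
  θ_3 = -wx(L-x)(L-2x)/(12EI) = -11·(36/5)·(12-(36/5))·(12-2·(36/5))/(12·20000) = 297/78125 rad
Load 4 — point force P=8 kN at a=8 m (b=L-a=4):
  θ_4 = -Pb²x(2aL-(3a+b)x)/(2L³EI)  [x≤a] = -8·4²·(36/5)·(2·8·12-(3·8+4)·(36/5))/(2·12³·20000) = 2/15625 rad
Superposition: θ = Σ θ_i = 349/62500 rad ≈ 0.005584 rad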